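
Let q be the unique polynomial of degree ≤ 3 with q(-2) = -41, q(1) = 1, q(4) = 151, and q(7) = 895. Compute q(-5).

-461

Using the Lagrange interpolation formula with nodes -2, 1, 4, 7:
  L_0(n) = (n - 1)(n - 4)(n - 7) / -162
  L_1(n) = (n + 2)(n - 4)(n - 7) / 54
  L_2(n) = (n + 2)(n - 1)(n - 7) / -54
  L_3(n) = (n + 2)(n - 1)(n - 4) / 162
Then q(n) = -41·L_0(n) + 1·L_1(n) + 151·L_2(n) + 895·L_3(n).
Expanding and collecting terms gives q(n) = 3n^3 - 3n^2 + 2n - 1.
Evaluating at n = -5: q(-5) = -461.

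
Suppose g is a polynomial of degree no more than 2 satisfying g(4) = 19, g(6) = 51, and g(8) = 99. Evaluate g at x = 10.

163

Using the Lagrange interpolation formula with nodes 4, 6, 8:
  L_0(x) = (x - 6)(x - 8) / 8
  L_1(x) = (x - 4)(x - 8) / -4
  L_2(x) = (x - 4)(x - 6) / 8
Then g(x) = 19·L_0(x) + 51·L_1(x) + 99·L_2(x).
Expanding and collecting terms gives g(x) = 2x^2 - 4x + 3.
Evaluating at x = 10: g(10) = 163.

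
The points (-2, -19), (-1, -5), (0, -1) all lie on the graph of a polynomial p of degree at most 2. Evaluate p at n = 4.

Using the Lagrange interpolation formula with nodes -2, -1, 0:
  L_0(n) = (n + 1)n / 2
  L_1(n) = (n + 2)n / -1
  L_2(n) = (n + 2)(n + 1) / 2
Then p(n) = -19·L_0(n) - 5·L_1(n) - 1·L_2(n).
Expanding and collecting terms gives p(n) = -5n^2 - n - 1.
Evaluating at n = 4: p(4) = -85.

-85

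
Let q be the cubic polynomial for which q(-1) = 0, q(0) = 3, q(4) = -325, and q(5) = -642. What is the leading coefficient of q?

-5

Write q(u) = au^3 + bu^2 + cu + d. Substituting each data point gives a linear system:
  -a + b - c + d = 0
  d = 3
  64a + 16b + 4c + d = -325
  125a + 25b + 5c + d = -642
Solving the system yields a = -5, b = -2, c = 6, d = 3.
So q(u) = -5u^3 - 2u^2 + 6u + 3.
The leading coefficient is -5.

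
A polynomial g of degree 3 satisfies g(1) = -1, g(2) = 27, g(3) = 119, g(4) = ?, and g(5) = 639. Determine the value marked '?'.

The 4 known points determine the degree-3 polynomial uniquely.
Write g(n) = an^3 + bn^2 + cn + d. Substituting each data point gives a linear system:
  a + b + c + d = -1
  8a + 4b + 2c + d = 27
  27a + 9b + 3c + d = 119
  125a + 25b + 5c + d = 639
Solving the system yields a = 6, b = -4, c = -2, d = -1.
So g(n) = 6n^3 - 4n^2 - 2n - 1.
Then g(4) = 311.

311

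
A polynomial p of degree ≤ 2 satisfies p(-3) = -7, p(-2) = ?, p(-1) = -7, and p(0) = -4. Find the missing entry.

-8

On equispaced nodes a degree-2 polynomial has vanishing third forward difference, so
  - p(-3) + 3·p(-2) - 3·p(-1) + p(0) = 0.
Substituting the known values and solving for p(-2):
  3·p(-2) = -24
  p(-2) = -8.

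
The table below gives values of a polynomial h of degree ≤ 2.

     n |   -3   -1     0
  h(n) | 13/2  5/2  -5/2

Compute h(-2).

11/2

Write h(n) = an^2 + bn + c. Substituting each data point gives a linear system:
  9a - 3b + c = 13/2
  a - b + c = 5/2
  c = -5/2
Solving the system yields a = -1, b = -6, c = -5/2.
So h(n) = -n^2 - 6n - 5/2.
Then h(-2) = 11/2.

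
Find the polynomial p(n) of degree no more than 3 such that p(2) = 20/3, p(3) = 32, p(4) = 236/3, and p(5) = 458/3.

Write p(n) = an^3 + bn^2 + cn + d. Substituting each data point gives a linear system:
  8a + 4b + 2c + d = 20/3
  27a + 9b + 3c + d = 32
  64a + 16b + 4c + d = 236/3
  125a + 25b + 5c + d = 458/3
Solving the system yields a = 1, b = 5/3, c = -2, d = -4.
So p(n) = n³ + (5/3)n² - 2n - 4.
Check: p(3) = 32. ✓

p(n) = n^3 + (5/3)n^2 - 2n - 4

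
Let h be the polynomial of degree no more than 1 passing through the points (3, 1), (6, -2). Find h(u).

Write h(u) = au + b. Substituting each data point gives a linear system:
  3a + b = 1
  6a + b = -2
Solving the system yields a = -1, b = 4.
So h(u) = -u + 4.
Check: h(6) = -2. ✓

h(u) = -u + 4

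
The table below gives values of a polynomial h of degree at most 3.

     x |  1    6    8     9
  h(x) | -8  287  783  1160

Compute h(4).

Using the Lagrange interpolation formula with nodes 1, 6, 8, 9:
  L_0(x) = (x - 6)(x - 8)(x - 9) / -280
  L_1(x) = (x - 1)(x - 8)(x - 9) / 30
  L_2(x) = (x - 1)(x - 6)(x - 9) / -14
  L_3(x) = (x - 1)(x - 6)(x - 8) / 24
Then h(x) = -8·L_0(x) + 287·L_1(x) + 783·L_2(x) + 1160·L_3(x).
Expanding and collecting terms gives h(x) = 2x^3 - 3x^2 - 6x - 1.
Evaluating at x = 4: h(4) = 55.

55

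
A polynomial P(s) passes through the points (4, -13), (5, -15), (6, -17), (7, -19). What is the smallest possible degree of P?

Forward differences of the values at s = 4, 5, 6, 7:
  P  : -13  -15  -17  -19
  Δ  : -2  -2  -2
  Δ^2: 0  0
  Δ^3: 0
The first differences are constant (-2) and nonzero, while all higher differences vanish, so the minimal degree is 1.

1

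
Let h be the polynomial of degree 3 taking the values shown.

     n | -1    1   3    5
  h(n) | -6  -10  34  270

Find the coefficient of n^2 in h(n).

Write h(n) = an^3 + bn^2 + cn + d. Substituting each data point gives a linear system:
  -a + b - c + d = -6
  a + b + c + d = -10
  27a + 9b + 3c + d = 34
  125a + 25b + 5c + d = 270
Solving the system yields a = 3, b = -3, c = -5, d = -5.
So h(n) = 3n^3 - 3n^2 - 5n - 5.
The coefficient of n^2 is -3.

-3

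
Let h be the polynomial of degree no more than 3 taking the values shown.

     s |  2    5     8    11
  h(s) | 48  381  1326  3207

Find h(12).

4098

Forward differences of the values at s = 2, 5, 8, 11:
  h  : 48  381  1326  3207
  Δ  : 333  945  1881
  Δ^2: 612  936
  Δ^3: 324
The third differences are constant, confirming degree 3.
Interpolating (Newton forward form) and evaluating at s = 12 gives h(12) = 4098.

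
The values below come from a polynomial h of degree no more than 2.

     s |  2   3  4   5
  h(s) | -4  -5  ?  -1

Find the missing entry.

On equispaced nodes a degree-2 polynomial has vanishing third forward difference, so
  - h(2) + 3·h(3) - 3·h(4) + h(5) = 0.
Substituting the known values and solving for h(4):
  -3·h(4) = 12
  h(4) = -4.

-4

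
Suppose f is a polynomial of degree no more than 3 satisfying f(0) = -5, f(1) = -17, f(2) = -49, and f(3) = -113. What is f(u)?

Write f(u) = au^3 + bu^2 + cu + d. Substituting each data point gives a linear system:
  d = -5
  a + b + c + d = -17
  8a + 4b + 2c + d = -49
  27a + 9b + 3c + d = -113
Solving the system yields a = -2, b = -4, c = -6, d = -5.
So f(u) = -2u^3 - 4u^2 - 6u - 5.
Check: f(1) = -17. ✓

f(u) = -2u^3 - 4u^2 - 6u - 5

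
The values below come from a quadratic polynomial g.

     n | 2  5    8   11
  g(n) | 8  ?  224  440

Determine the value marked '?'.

The 3 known points determine the degree-2 polynomial uniquely.
Write g(n) = an^2 + bn + c. Substituting each data point gives a linear system:
  4a + 2b + c = 8
  64a + 8b + c = 224
  121a + 11b + c = 440
Solving the system yields a = 4, b = -4, c = 0.
So g(n) = 4n^2 - 4n.
Then g(5) = 80.

80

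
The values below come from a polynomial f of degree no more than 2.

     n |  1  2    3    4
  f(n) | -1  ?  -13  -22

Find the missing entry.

-6

On equispaced nodes a degree-2 polynomial has vanishing third forward difference, so
  - f(1) + 3·f(2) - 3·f(3) + f(4) = 0.
Substituting the known values and solving for f(2):
  3·f(2) = -18
  f(2) = -6.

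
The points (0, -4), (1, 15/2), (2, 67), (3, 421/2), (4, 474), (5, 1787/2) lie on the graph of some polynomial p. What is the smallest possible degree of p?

Forward differences of the values at n = 0, 1, 2, 3, 4, 5:
  p  : -4  15/2  67  421/2  474  1787/2
  Δ  : 23/2  119/2  287/2  527/2  839/2
  Δ^2: 48  84  120  156
  Δ^3: 36  36  36
  Δ^4: 0  0
  Δ^5: 0
The third differences are constant (36) and nonzero, while all higher differences vanish, so the minimal degree is 3.

3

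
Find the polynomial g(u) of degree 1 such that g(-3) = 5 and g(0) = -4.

Using the Lagrange interpolation formula with nodes -3, 0:
  L_0(u) = u / -3
  L_1(u) = (u + 3) / 3
Then g(u) = 5·L_0(u) - 4·L_1(u).
Expanding and collecting terms gives g(u) = -3u - 4.
Check: g(-3) = 5. ✓

g(u) = -3u - 4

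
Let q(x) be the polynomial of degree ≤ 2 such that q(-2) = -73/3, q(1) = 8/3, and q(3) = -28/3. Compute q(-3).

Using the Lagrange interpolation formula with nodes -2, 1, 3:
  L_0(x) = (x - 1)(x - 3) / 15
  L_1(x) = (x + 2)(x - 3) / -6
  L_2(x) = (x + 2)(x - 1) / 10
Then q(x) = -73/3·L_0(x) + 8/3·L_1(x) - 28/3·L_2(x).
Expanding and collecting terms gives q(x) = -3x^2 + 6x - 1/3.
Evaluating at x = -3: q(-3) = -136/3.

-136/3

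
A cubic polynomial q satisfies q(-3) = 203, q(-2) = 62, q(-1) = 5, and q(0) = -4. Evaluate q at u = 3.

Forward differences of the values at u = -3, -2, -1, 0:
  q  : 203  62  5  -4
  Δ  : -141  -57  -9
  Δ^2: 84  48
  Δ^3: -36
The third differences are constant, confirming degree 3.
Interpolating (Newton forward form) and evaluating at u = 3 gives q(3) = -103.

-103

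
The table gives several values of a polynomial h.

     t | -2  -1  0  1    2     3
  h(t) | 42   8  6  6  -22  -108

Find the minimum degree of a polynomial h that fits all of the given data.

3

Forward differences of the values at t = -2, -1, 0, 1, 2, 3:
  h  : 42  8  6  6  -22  -108
  Δ  : -34  -2  0  -28  -86
  Δ^2: 32  2  -28  -58
  Δ^3: -30  -30  -30
  Δ^4: 0  0
  Δ^5: 0
The third differences are constant (-30) and nonzero, while all higher differences vanish, so the minimal degree is 3.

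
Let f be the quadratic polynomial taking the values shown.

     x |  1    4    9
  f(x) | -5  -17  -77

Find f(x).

f(x) = -x^2 + x - 5

Using the Lagrange interpolation formula with nodes 1, 4, 9:
  L_0(x) = (x - 4)(x - 9) / 24
  L_1(x) = (x - 1)(x - 9) / -15
  L_2(x) = (x - 1)(x - 4) / 40
Then f(x) = -5·L_0(x) - 17·L_1(x) - 77·L_2(x).
Expanding and collecting terms gives f(x) = -x^2 + x - 5.
Check: f(4) = -17. ✓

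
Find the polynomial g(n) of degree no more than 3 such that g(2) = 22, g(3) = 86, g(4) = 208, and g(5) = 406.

Write g(n) = an^3 + bn^2 + cn + d. Substituting each data point gives a linear system:
  8a + 4b + 2c + d = 22
  27a + 9b + 3c + d = 86
  64a + 16b + 4c + d = 208
  125a + 25b + 5c + d = 406
Solving the system yields a = 3, b = 2, c = -3, d = -4.
So g(n) = 3n³ + 2n² - 3n - 4.
Check: g(4) = 208. ✓

g(n) = 3n^3 + 2n^2 - 3n - 4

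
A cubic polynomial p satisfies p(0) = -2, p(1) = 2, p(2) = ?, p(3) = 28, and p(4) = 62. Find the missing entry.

10

The 4 known points determine the degree-3 polynomial uniquely.
Write p(n) = an^3 + bn^2 + cn + d. Substituting each data point gives a linear system:
  d = -2
  a + b + c + d = 2
  27a + 9b + 3c + d = 28
  64a + 16b + 4c + d = 62
Solving the system yields a = 1, b = -1, c = 4, d = -2.
So p(n) = n^3 - n^2 + 4n - 2.
Then p(2) = 10.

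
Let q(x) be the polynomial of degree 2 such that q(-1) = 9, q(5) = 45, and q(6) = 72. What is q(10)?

240

Using the Lagrange interpolation formula with nodes -1, 5, 6:
  L_0(x) = (x - 5)(x - 6) / 42
  L_1(x) = (x + 1)(x - 6) / -6
  L_2(x) = (x + 1)(x - 5) / 7
Then q(x) = 9·L_0(x) + 45·L_1(x) + 72·L_2(x).
Expanding and collecting terms gives q(x) = 3x^2 - 6x.
Evaluating at x = 10: q(10) = 240.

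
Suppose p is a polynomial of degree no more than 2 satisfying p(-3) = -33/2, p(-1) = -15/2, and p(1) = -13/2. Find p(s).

Write p(s) = as^2 + bs + c. Substituting each data point gives a linear system:
  9a - 3b + c = -33/2
  a - b + c = -15/2
  a + b + c = -13/2
Solving the system yields a = -1, b = 1/2, c = -6.
So p(s) = -s² + (1/2)s - 6.
Check: p(-3) = -33/2. ✓

p(s) = -s^2 + (1/2)s - 6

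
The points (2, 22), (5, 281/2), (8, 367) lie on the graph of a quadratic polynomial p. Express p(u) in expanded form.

p(u) = 6u^2 - (5/2)u + 3

Write p(u) = au^2 + bu + c. Substituting each data point gives a linear system:
  4a + 2b + c = 22
  25a + 5b + c = 281/2
  64a + 8b + c = 367
Solving the system yields a = 6, b = -5/2, c = 3.
So p(u) = 6u² - (5/2)u + 3.
Check: p(5) = 281/2. ✓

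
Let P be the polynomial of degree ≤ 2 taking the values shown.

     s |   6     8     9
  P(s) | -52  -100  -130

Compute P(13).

-290

Using the Lagrange interpolation formula with nodes 6, 8, 9:
  L_0(s) = (s - 8)(s - 9) / 6
  L_1(s) = (s - 6)(s - 9) / -2
  L_2(s) = (s - 6)(s - 8) / 3
Then P(s) = -52·L_0(s) - 100·L_1(s) - 130·L_2(s).
Expanding and collecting terms gives P(s) = -2s^2 + 4s - 4.
Evaluating at s = 13: P(13) = -290.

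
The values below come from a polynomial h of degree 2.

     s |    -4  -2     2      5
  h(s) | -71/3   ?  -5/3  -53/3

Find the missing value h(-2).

-25/3

The 3 known points determine the degree-2 polynomial uniquely.
Write h(s) = as^2 + bs + c. Substituting each data point gives a linear system:
  16a - 4b + c = -71/3
  4a + 2b + c = -5/3
  25a + 5b + c = -53/3
Solving the system yields a = -1, b = 5/3, c = -1.
So h(s) = -s^2 + (5/3)s - 1.
Then h(-2) = -25/3.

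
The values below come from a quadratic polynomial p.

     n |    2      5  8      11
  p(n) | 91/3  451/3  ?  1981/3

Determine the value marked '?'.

The 3 known points determine the degree-2 polynomial uniquely.
Write p(n) = an^2 + bn + c. Substituting each data point gives a linear system:
  4a + 2b + c = 91/3
  25a + 5b + c = 451/3
  121a + 11b + c = 1981/3
Solving the system yields a = 5, b = 5, c = 1/3.
So p(n) = 5n² + 5n + 1/3.
Then p(8) = 1081/3.

1081/3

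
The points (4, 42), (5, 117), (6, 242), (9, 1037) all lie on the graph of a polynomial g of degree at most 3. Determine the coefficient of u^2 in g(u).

Write g(u) = au^3 + bu^2 + cu + d. Substituting each data point gives a linear system:
  64a + 16b + 4c + d = 42
  125a + 25b + 5c + d = 117
  216a + 36b + 6c + d = 242
  729a + 81b + 9c + d = 1037
Solving the system yields a = 2, b = -5, c = -2, d = 2.
So g(u) = 2u^3 - 5u^2 - 2u + 2.
The coefficient of u^2 is -5.

-5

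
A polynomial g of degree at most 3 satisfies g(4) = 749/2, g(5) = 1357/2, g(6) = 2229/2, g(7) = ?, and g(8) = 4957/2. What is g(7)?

3413/2

On equispaced nodes a degree-3 polynomial has vanishing fourth forward difference, so
  g(4) - 4·g(5) + 6·g(6) - 4·g(7) + g(8) = 0.
Substituting the known values and solving for g(7):
  -4·g(7) = -6826
  g(7) = 3413/2.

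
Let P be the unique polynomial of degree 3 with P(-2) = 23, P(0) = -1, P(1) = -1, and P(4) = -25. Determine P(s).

P(s) = -s^3 + 3s^2 - 2s - 1

Write P(s) = as^3 + bs^2 + cs + d. Substituting each data point gives a linear system:
  -8a + 4b - 2c + d = 23
  d = -1
  a + b + c + d = -1
  64a + 16b + 4c + d = -25
Solving the system yields a = -1, b = 3, c = -2, d = -1.
So P(s) = -s³ + 3s² - 2s - 1.
Check: P(1) = -1. ✓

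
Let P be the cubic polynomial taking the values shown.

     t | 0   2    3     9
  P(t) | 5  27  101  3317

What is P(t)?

P(t) = 5t^3 - 4t^2 - t + 5

Write P(t) = at^3 + bt^2 + ct + d. Substituting each data point gives a linear system:
  d = 5
  8a + 4b + 2c + d = 27
  27a + 9b + 3c + d = 101
  729a + 81b + 9c + d = 3317
Solving the system yields a = 5, b = -4, c = -1, d = 5.
So P(t) = 5t^3 - 4t^2 - t + 5.
Check: P(0) = 5. ✓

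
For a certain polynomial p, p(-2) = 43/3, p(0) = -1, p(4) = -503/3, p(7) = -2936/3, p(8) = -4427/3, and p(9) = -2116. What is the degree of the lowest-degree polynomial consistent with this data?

Divided differences on the nodes -2, 0, 4, 7, 8, 9:
  order 0: 43/3  -1  -503/3  -2936/3  -4427/3  -2116
  order 1: -23/3  -125/3  -811/3  -497  -1921/3
  order 2: -17/3  -98/3  -170/3  -215/3
  order 3: -3  -3  -3
  order 4: 0  0
  order 5: 0
The order-3 divided differences are all -3 (nonzero) and every higher order vanishes, so the data lies on a polynomial of degree exactly 3.

3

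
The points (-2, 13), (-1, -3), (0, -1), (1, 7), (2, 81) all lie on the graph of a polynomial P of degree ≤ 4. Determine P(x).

Write P(x) = ax^4 + bx^3 + cx^2 + dx + e. Substituting each data point gives a linear system:
  16a - 8b + 4c - 2d + e = 13
  a - b + c - d + e = -3
  e = -1
  a + b + c + d + e = 7
  16a + 8b + 4c + 2d + e = 81
Solving the system yields a = 3, b = 4, c = 0, d = 1, e = -1.
So P(x) = 3x⁴ + 4x³ + x - 1.
Check: P(2) = 81. ✓

P(x) = 3x^4 + 4x^3 + x - 1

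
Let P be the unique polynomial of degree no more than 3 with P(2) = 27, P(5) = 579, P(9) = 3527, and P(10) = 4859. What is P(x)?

P(x) = 5x^3 - x^2 - 4x - 1

Write P(x) = ax^3 + bx^2 + cx + d. Substituting each data point gives a linear system:
  8a + 4b + 2c + d = 27
  125a + 25b + 5c + d = 579
  729a + 81b + 9c + d = 3527
  1000a + 100b + 10c + d = 4859
Solving the system yields a = 5, b = -1, c = -4, d = -1.
So P(x) = 5x^3 - x^2 - 4x - 1.
Check: P(9) = 3527. ✓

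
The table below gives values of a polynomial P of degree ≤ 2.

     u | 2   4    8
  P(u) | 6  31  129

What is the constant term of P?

Write P(u) = au^2 + bu + c. Substituting each data point gives a linear system:
  4a + 2b + c = 6
  16a + 4b + c = 31
  64a + 8b + c = 129
Solving the system yields a = 2, b = 1/2, c = -3.
So P(u) = 2u² + (1/2)u - 3.
The constant term is -3.

-3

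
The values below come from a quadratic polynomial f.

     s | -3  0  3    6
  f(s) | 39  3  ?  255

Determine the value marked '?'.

On equispaced nodes a degree-2 polynomial has vanishing third forward difference, so
  - f(-3) + 3·f(0) - 3·f(3) + f(6) = 0.
Substituting the known values and solving for f(3):
  -3·f(3) = -225
  f(3) = 75.

75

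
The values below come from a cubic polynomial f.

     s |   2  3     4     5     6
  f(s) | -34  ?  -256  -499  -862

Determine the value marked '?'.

-109

The 4 known points determine the degree-3 polynomial uniquely.
Write f(s) = as^3 + bs^2 + cs + d. Substituting each data point gives a linear system:
  8a + 4b + 2c + d = -34
  64a + 16b + 4c + d = -256
  125a + 25b + 5c + d = -499
  216a + 36b + 6c + d = -862
Solving the system yields a = -4, b = 0, c = 1, d = -4.
So f(s) = -4s^3 + s - 4.
Then f(3) = -109.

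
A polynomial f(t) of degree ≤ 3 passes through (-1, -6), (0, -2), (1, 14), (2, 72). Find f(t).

Write f(t) = at^3 + bt^2 + ct + d. Substituting each data point gives a linear system:
  -a + b - c + d = -6
  d = -2
  a + b + c + d = 14
  8a + 4b + 2c + d = 72
Solving the system yields a = 5, b = 6, c = 5, d = -2.
So f(t) = 5t³ + 6t² + 5t - 2.
Check: f(0) = -2. ✓

f(t) = 5t^3 + 6t^2 + 5t - 2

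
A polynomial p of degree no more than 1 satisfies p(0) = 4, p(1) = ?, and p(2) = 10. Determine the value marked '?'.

7

The 2 known points determine the degree-1 polynomial uniquely.
Write p(s) = as + b. Substituting each data point gives a linear system:
  b = 4
  2a + b = 10
Solving the system yields a = 3, b = 4.
So p(s) = 3s + 4.
Then p(1) = 7.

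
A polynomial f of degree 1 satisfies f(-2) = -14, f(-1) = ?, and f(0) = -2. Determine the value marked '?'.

The 2 known points determine the degree-1 polynomial uniquely.
Write f(n) = an + b. Substituting each data point gives a linear system:
  -2a + b = -14
  b = -2
Solving the system yields a = 6, b = -2.
So f(n) = 6n - 2.
Then f(-1) = -8.

-8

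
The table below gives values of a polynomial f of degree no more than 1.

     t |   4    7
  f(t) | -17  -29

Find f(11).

-45

Write f(t) = at + b. Substituting each data point gives a linear system:
  4a + b = -17
  7a + b = -29
Solving the system yields a = -4, b = -1.
So f(t) = -4t - 1.
Then f(11) = -45.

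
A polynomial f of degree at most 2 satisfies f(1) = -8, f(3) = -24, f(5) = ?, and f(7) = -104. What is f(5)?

-56

On equispaced nodes a degree-2 polynomial has vanishing third forward difference, so
  - f(1) + 3·f(3) - 3·f(5) + f(7) = 0.
Substituting the known values and solving for f(5):
  -3·f(5) = 168
  f(5) = -56.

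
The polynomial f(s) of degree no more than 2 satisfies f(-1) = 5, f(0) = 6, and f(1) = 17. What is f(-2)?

Write f(s) = as^2 + bs + c. Substituting each data point gives a linear system:
  a - b + c = 5
  c = 6
  a + b + c = 17
Solving the system yields a = 5, b = 6, c = 6.
So f(s) = 5s^2 + 6s + 6.
Then f(-2) = 14.

14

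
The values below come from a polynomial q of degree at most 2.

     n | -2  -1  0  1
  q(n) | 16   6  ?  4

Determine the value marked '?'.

On equispaced nodes a degree-2 polynomial has vanishing third forward difference, so
  - q(-2) + 3·q(-1) - 3·q(0) + q(1) = 0.
Substituting the known values and solving for q(0):
  -3·q(0) = -6
  q(0) = 2.

2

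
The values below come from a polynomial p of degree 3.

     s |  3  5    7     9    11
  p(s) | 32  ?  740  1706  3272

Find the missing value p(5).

230

The 4 known points determine the degree-3 polynomial uniquely.
Write p(s) = as^3 + bs^2 + cs + d. Substituting each data point gives a linear system:
  27a + 9b + 3c + d = 32
  343a + 49b + 7c + d = 740
  729a + 81b + 9c + d = 1706
  1331a + 121b + 11c + d = 3272
Solving the system yields a = 3, b = -6, c = 0, d = 5.
So p(s) = 3s^3 - 6s^2 + 5.
Then p(5) = 230.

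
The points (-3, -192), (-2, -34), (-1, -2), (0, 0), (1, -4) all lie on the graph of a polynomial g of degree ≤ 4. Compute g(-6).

-3462

Using the Lagrange interpolation formula with nodes -3, -2, -1, 0, 1:
  L_0(n) = (n + 2)(n + 1)n(n - 1) / 24
  L_1(n) = (n + 3)(n + 1)n(n - 1) / -6
  L_2(n) = (n + 3)(n + 2)n(n - 1) / 4
  L_3(n) = (n + 3)(n + 2)(n + 1)(n - 1) / -6
  L_4(n) = (n + 3)(n + 2)(n + 1)n / 24
Then g(n) = -192·L_0(n) - 34·L_1(n) - 2·L_2(n) + 0·L_3(n) - 4·L_4(n).
Expanding and collecting terms gives g(n) = -3n^4 - 2n^3 + n.
Evaluating at n = -6: g(-6) = -3462.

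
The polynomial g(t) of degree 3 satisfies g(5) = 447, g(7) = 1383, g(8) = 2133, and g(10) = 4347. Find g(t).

Write g(t) = at^3 + bt^2 + ct + d. Substituting each data point gives a linear system:
  125a + 25b + 5c + d = 447
  343a + 49b + 7c + d = 1383
  512a + 64b + 8c + d = 2133
  1000a + 100b + 10c + d = 4347
Solving the system yields a = 5, b = -6, c = -5, d = -3.
So g(t) = 5t^3 - 6t^2 - 5t - 3.
Check: g(8) = 2133. ✓

g(t) = 5t^3 - 6t^2 - 5t - 3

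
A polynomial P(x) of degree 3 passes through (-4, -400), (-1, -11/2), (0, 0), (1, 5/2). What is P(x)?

Write P(x) = ax^3 + bx^2 + cx + d. Substituting each data point gives a linear system:
  -64a + 16b - 4c + d = -400
  -a + b - c + d = -11/2
  d = 0
  a + b + c + d = 5/2
Solving the system yields a = 6, b = -3/2, c = -2, d = 0.
So P(x) = 6x³ - (3/2)x² - 2x.
Check: P(1) = 5/2. ✓

P(x) = 6x^3 - (3/2)x^2 - 2x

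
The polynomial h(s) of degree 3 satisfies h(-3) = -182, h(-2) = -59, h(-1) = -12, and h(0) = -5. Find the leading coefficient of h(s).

Write h(s) = as^3 + bs^2 + cs + d. Substituting each data point gives a linear system:
  -27a + 9b - 3c + d = -182
  -8a + 4b - 2c + d = -59
  -a + b - c + d = -12
  d = -5
Solving the system yields a = 6, b = -2, c = -1, d = -5.
So h(s) = 6s³ - 2s² - s - 5.
The leading coefficient is 6.

6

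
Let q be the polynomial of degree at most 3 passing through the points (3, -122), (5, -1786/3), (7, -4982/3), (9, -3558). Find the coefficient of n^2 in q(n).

Write q(n) = an^3 + bn^2 + cn + d. Substituting each data point gives a linear system:
  27a + 9b + 3c + d = -122
  125a + 25b + 5c + d = -1786/3
  343a + 49b + 7c + d = -4982/3
  729a + 81b + 9c + d = -3558
Solving the system yields a = -5, b = 1, c = 1/3, d = 3.
So q(n) = -5n³ + n² + (1/3)n + 3.
The coefficient of n^2 is 1.

1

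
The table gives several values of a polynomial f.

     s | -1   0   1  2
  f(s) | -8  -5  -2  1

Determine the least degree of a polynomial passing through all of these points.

Forward differences of the values at s = -1, 0, 1, 2:
  f  : -8  -5  -2  1
  Δ  : 3  3  3
  Δ^2: 0  0
  Δ^3: 0
The first differences are constant (3) and nonzero, while all higher differences vanish, so the minimal degree is 1.

1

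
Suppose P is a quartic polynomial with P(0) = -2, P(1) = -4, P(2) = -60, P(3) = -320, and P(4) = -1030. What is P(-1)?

Write P(u) = au^4 + bu^3 + cu^2 + du + e. Substituting each data point gives a linear system:
  e = -2
  a + b + c + d + e = -4
  16a + 8b + 4c + 2d + e = -60
  81a + 27b + 9c + 3d + e = -320
  256a + 64b + 16c + 4d + e = -1030
Solving the system yields a = -4, b = -1, c = 4, d = -1, e = -2.
So P(u) = -4u⁴ - u³ + 4u² - u - 2.
Then P(-1) = 0.

0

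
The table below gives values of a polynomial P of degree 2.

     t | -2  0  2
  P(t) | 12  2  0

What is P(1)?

0

Forward differences of the values at t = -2, 0, 2:
  P  : 12  2  0
  Δ  : -10  -2
  Δ^2: 8
The second differences are constant, confirming degree 2.
Interpolating (Newton forward form) and evaluating at t = 1 gives P(1) = 0.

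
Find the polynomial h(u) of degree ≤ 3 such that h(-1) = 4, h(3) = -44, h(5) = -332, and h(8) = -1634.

Write h(u) = au^3 + bu^2 + cu + d. Substituting each data point gives a linear system:
  -a + b - c + d = 4
  27a + 9b + 3c + d = -44
  125a + 25b + 5c + d = -332
  512a + 64b + 8c + d = -1634
Solving the system yields a = -4, b = 6, c = 4, d = -2.
So h(u) = -4u^3 + 6u^2 + 4u - 2.
Check: h(-1) = 4. ✓

h(u) = -4u^3 + 6u^2 + 4u - 2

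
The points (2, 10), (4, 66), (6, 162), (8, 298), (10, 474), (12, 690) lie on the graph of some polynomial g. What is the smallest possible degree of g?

Forward differences of the values at u = 2, 4, 6, 8, 10, 12:
  g  : 10  66  162  298  474  690
  Δ  : 56  96  136  176  216
  Δ^2: 40  40  40  40
  Δ^3: 0  0  0
  Δ^4: 0  0
  Δ^5: 0
The second differences are constant (40) and nonzero, while all higher differences vanish, so the minimal degree is 2.

2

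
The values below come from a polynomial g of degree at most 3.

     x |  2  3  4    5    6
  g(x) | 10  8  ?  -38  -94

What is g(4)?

-6

On equispaced nodes a degree-3 polynomial has vanishing fourth forward difference, so
  g(2) - 4·g(3) + 6·g(4) - 4·g(5) + g(6) = 0.
Substituting the known values and solving for g(4):
  6·g(4) = -36
  g(4) = -6.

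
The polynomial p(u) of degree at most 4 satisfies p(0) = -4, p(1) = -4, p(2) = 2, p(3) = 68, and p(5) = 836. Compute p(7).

Using the Lagrange interpolation formula with nodes 0, 1, 2, 3, 5:
  L_0(u) = (u - 1)(u - 2)(u - 3)(u - 5) / 30
  L_1(u) = u(u - 2)(u - 3)(u - 5) / -8
  L_2(u) = u(u - 1)(u - 3)(u - 5) / 6
  L_3(u) = u(u - 1)(u - 2)(u - 5) / -12
  L_4(u) = u(u - 1)(u - 2)(u - 3) / 120
Then p(u) = -4·L_0(u) - 4·L_1(u) + 2·L_2(u) + 68·L_3(u) + 836·L_4(u).
Expanding and collecting terms gives p(u) = 2u^4 - 3u^3 - 2u^2 + 3u - 4.
Evaluating at u = 7: p(7) = 3692.

3692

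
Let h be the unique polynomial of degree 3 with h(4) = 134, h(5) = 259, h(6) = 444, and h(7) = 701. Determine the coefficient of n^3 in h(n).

2

Write h(n) = an^3 + bn^2 + cn + d. Substituting each data point gives a linear system:
  64a + 16b + 4c + d = 134
  125a + 25b + 5c + d = 259
  216a + 36b + 6c + d = 444
  343a + 49b + 7c + d = 701
Solving the system yields a = 2, b = 0, c = 3, d = -6.
So h(n) = 2n³ + 3n - 6.
The leading coefficient is 2.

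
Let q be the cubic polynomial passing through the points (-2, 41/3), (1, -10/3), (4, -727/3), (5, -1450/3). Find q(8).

Using the Lagrange interpolation formula with nodes -2, 1, 4, 5:
  L_0(u) = (u - 1)(u - 4)(u - 5) / -126
  L_1(u) = (u + 2)(u - 4)(u - 5) / 36
  L_2(u) = (u + 2)(u - 1)(u - 5) / -18
  L_3(u) = (u + 2)(u - 1)(u - 4) / 28
Then q(u) = 41/3·L_0(u) - 10/3·L_1(u) - 727/3·L_2(u) - 1450/3·L_3(u).
Expanding and collecting terms gives q(u) = -4u^3 - (1/3)u^2 + 6u - 5.
Evaluating at u = 8: q(8) = -6079/3.

-6079/3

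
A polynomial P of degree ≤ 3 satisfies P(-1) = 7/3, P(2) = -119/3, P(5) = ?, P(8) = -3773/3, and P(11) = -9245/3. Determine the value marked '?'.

The 4 known points determine the degree-3 polynomial uniquely.
Write P(x) = ax^3 + bx^2 + cx + d. Substituting each data point gives a linear system:
  -a + b - c + d = 7/3
  8a + 4b + 2c + d = -119/3
  512a + 64b + 8c + d = -3773/3
  1331a + 121b + 11c + d = -9245/3
Solving the system yields a = -2, b = -3, c = -5, d = -5/3.
So P(x) = -2x^3 - 3x^2 - 5x - 5/3.
Then P(5) = -1055/3.

-1055/3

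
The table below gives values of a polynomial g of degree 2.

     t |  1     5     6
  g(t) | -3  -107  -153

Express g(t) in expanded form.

g(t) = -4t^2 - 2t + 3

Write g(t) = at^2 + bt + c. Substituting each data point gives a linear system:
  a + b + c = -3
  25a + 5b + c = -107
  36a + 6b + c = -153
Solving the system yields a = -4, b = -2, c = 3.
So g(t) = -4t^2 - 2t + 3.
Check: g(6) = -153. ✓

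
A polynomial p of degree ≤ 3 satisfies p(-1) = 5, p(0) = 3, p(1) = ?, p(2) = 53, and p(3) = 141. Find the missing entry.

On equispaced nodes a degree-3 polynomial has vanishing fourth forward difference, so
  p(-1) - 4·p(0) + 6·p(1) - 4·p(2) + p(3) = 0.
Substituting the known values and solving for p(1):
  6·p(1) = 78
  p(1) = 13.

13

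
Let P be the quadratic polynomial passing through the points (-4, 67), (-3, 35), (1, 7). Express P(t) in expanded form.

P(t) = 5t^2 + 3t - 1

Using the Lagrange interpolation formula with nodes -4, -3, 1:
  L_0(t) = (t + 3)(t - 1) / 5
  L_1(t) = (t + 4)(t - 1) / -4
  L_2(t) = (t + 4)(t + 3) / 20
Then P(t) = 67·L_0(t) + 35·L_1(t) + 7·L_2(t).
Expanding and collecting terms gives P(t) = 5t^2 + 3t - 1.
Check: P(-3) = 35. ✓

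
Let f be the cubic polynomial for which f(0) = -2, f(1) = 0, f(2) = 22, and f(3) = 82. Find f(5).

388

Using the Lagrange interpolation formula with nodes 0, 1, 2, 3:
  L_0(x) = (x - 1)(x - 2)(x - 3) / -6
  L_1(x) = x(x - 2)(x - 3) / 2
  L_2(x) = x(x - 1)(x - 3) / -2
  L_3(x) = x(x - 1)(x - 2) / 6
Then f(x) = -2·L_0(x) + 0·L_1(x) + 22·L_2(x) + 82·L_3(x).
Expanding and collecting terms gives f(x) = 3x^3 + x^2 - 2x - 2.
Evaluating at x = 5: f(5) = 388.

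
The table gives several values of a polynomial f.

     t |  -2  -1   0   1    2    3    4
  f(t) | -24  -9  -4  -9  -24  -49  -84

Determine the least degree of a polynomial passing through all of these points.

Forward differences of the values at t = -2, -1, 0, 1, 2, 3, 4:
  f  : -24  -9  -4  -9  -24  -49  -84
  Δ  : 15  5  -5  -15  -25  -35
  Δ^2: -10  -10  -10  -10  -10
  Δ^3: 0  0  0  0
  Δ^4: 0  0  0
  Δ^5: 0  0
  Δ^6: 0
The second differences are constant (-10) and nonzero, while all higher differences vanish, so the minimal degree is 2.

2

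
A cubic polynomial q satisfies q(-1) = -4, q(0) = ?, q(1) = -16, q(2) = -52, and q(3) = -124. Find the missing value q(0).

The 4 known points determine the degree-3 polynomial uniquely.
Write q(x) = ax^3 + bx^2 + cx + d. Substituting each data point gives a linear system:
  -a + b - c + d = -4
  a + b + c + d = -16
  8a + 4b + 2c + d = -52
  27a + 9b + 3c + d = -124
Solving the system yields a = -2, b = -6, c = -4, d = -4.
So q(x) = -2x^3 - 6x^2 - 4x - 4.
Then q(0) = -4.

-4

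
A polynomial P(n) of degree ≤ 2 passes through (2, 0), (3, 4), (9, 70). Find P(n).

P(n) = n^2 - n - 2

Using the Lagrange interpolation formula with nodes 2, 3, 9:
  L_0(n) = (n - 3)(n - 9) / 7
  L_1(n) = (n - 2)(n - 9) / -6
  L_2(n) = (n - 2)(n - 3) / 42
Then P(n) = 0·L_0(n) + 4·L_1(n) + 70·L_2(n).
Expanding and collecting terms gives P(n) = n² - n - 2.
Check: P(3) = 4. ✓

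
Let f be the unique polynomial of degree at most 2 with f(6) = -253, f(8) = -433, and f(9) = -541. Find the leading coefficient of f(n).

Write f(n) = an^2 + bn + c. Substituting each data point gives a linear system:
  36a + 6b + c = -253
  64a + 8b + c = -433
  81a + 9b + c = -541
Solving the system yields a = -6, b = -6, c = -1.
So f(n) = -6n^2 - 6n - 1.
The leading coefficient is -6.

-6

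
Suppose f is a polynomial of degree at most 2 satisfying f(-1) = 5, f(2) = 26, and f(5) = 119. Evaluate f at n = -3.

31

Write f(n) = an^2 + bn + c. Substituting each data point gives a linear system:
  a - b + c = 5
  4a + 2b + c = 26
  25a + 5b + c = 119
Solving the system yields a = 4, b = 3, c = 4.
So f(n) = 4n^2 + 3n + 4.
Then f(-3) = 31.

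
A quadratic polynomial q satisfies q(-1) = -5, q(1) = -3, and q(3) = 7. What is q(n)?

Write q(n) = an^2 + bn + c. Substituting each data point gives a linear system:
  a - b + c = -5
  a + b + c = -3
  9a + 3b + c = 7
Solving the system yields a = 1, b = 1, c = -5.
So q(n) = n² + n - 5.
Check: q(1) = -3. ✓

q(n) = n^2 + n - 5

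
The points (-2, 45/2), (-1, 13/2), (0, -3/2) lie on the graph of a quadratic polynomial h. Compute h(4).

93/2

Forward differences of the values at s = -2, -1, 0:
  h  : 45/2  13/2  -3/2
  Δ  : -16  -8
  Δ^2: 8
The second differences are constant, confirming degree 2.
Interpolating (Newton forward form) and evaluating at s = 4 gives h(4) = 93/2.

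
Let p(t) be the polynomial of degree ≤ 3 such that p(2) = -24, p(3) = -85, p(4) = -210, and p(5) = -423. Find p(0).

2

Write p(t) = at^3 + bt^2 + ct + d. Substituting each data point gives a linear system:
  8a + 4b + 2c + d = -24
  27a + 9b + 3c + d = -85
  64a + 16b + 4c + d = -210
  125a + 25b + 5c + d = -423
Solving the system yields a = -4, b = 4, c = -5, d = 2.
So p(t) = -4t^3 + 4t^2 - 5t + 2.
Then p(0) = 2.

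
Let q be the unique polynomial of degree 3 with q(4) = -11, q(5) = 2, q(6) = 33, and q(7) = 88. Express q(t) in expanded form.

q(t) = t^3 - 6t^2 + 6t - 3

Using the Lagrange interpolation formula with nodes 4, 5, 6, 7:
  L_0(t) = (t - 5)(t - 6)(t - 7) / -6
  L_1(t) = (t - 4)(t - 6)(t - 7) / 2
  L_2(t) = (t - 4)(t - 5)(t - 7) / -2
  L_3(t) = (t - 4)(t - 5)(t - 6) / 6
Then q(t) = -11·L_0(t) + 2·L_1(t) + 33·L_2(t) + 88·L_3(t).
Expanding and collecting terms gives q(t) = t³ - 6t² + 6t - 3.
Check: q(6) = 33. ✓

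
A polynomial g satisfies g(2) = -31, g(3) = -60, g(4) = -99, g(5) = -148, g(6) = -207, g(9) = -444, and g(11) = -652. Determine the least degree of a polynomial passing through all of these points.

2

Divided differences on the nodes 2, 3, 4, 5, 6, 9, 11:
  order 0: -31  -60  -99  -148  -207  -444  -652
  order 1: -29  -39  -49  -59  -79  -104
  order 2: -5  -5  -5  -5  -5
  order 3: 0  0  0  0
  order 4: 0  0  0
  order 5: 0  0
  order 6: 0
The order-2 divided differences are all -5 (nonzero) and every higher order vanishes, so the data lies on a polynomial of degree exactly 2.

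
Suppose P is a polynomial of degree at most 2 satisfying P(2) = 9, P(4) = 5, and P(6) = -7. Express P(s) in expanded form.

Write P(s) = as^2 + bs + c. Substituting each data point gives a linear system:
  4a + 2b + c = 9
  16a + 4b + c = 5
  36a + 6b + c = -7
Solving the system yields a = -1, b = 4, c = 5.
So P(s) = -s^2 + 4s + 5.
Check: P(4) = 5. ✓

P(s) = -s^2 + 4s + 5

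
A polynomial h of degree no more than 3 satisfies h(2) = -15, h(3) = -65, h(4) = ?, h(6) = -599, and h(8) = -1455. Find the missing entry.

The 4 known points determine the degree-3 polynomial uniquely.
Write h(s) = as^3 + bs^2 + cs + d. Substituting each data point gives a linear system:
  8a + 4b + 2c + d = -15
  27a + 9b + 3c + d = -65
  216a + 36b + 6c + d = -599
  512a + 64b + 8c + d = -1455
Solving the system yields a = -3, b = 1, c = 2, d = 1.
So h(s) = -3s^3 + s^2 + 2s + 1.
Then h(4) = -167.

-167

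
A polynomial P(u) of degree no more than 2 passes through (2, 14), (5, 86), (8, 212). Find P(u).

P(u) = 3u^2 + 3u - 4

Write P(u) = au^2 + bu + c. Substituting each data point gives a linear system:
  4a + 2b + c = 14
  25a + 5b + c = 86
  64a + 8b + c = 212
Solving the system yields a = 3, b = 3, c = -4.
So P(u) = 3u^2 + 3u - 4.
Check: P(2) = 14. ✓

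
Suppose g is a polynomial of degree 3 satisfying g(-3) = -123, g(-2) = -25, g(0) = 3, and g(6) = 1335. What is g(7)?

2117

Write g(s) = as^3 + bs^2 + cs + d. Substituting each data point gives a linear system:
  -27a + 9b - 3c + d = -123
  -8a + 4b - 2c + d = -25
  d = 3
  216a + 36b + 6c + d = 1335
Solving the system yields a = 6, b = 2, c = -6, d = 3.
So g(s) = 6s^3 + 2s^2 - 6s + 3.
Then g(7) = 2117.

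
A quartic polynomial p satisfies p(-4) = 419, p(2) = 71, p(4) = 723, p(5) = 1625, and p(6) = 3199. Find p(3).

265

Using the Lagrange interpolation formula with nodes -4, 2, 4, 5, 6:
  L_0(s) = (s - 2)(s - 4)(s - 5)(s - 6) / 4320
  L_1(s) = (s + 4)(s - 4)(s - 5)(s - 6) / -144
  L_2(s) = (s + 4)(s - 2)(s - 5)(s - 6) / 32
  L_3(s) = (s + 4)(s - 2)(s - 4)(s - 6) / -27
  L_4(s) = (s + 4)(s - 2)(s - 4)(s - 5) / 80
Then p(s) = 419·L_0(s) + 71·L_1(s) + 723·L_2(s) + 1625·L_3(s) + 3199·L_4(s).
Expanding and collecting terms gives p(s) = 2s^4 + 2s^3 + 4s^2 + 6s - 5.
Evaluating at s = 3: p(3) = 265.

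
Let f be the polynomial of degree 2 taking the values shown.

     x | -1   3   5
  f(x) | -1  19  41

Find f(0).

1

Write f(x) = ax^2 + bx + c. Substituting each data point gives a linear system:
  a - b + c = -1
  9a + 3b + c = 19
  25a + 5b + c = 41
Solving the system yields a = 1, b = 3, c = 1.
So f(x) = x² + 3x + 1.
Then f(0) = 1.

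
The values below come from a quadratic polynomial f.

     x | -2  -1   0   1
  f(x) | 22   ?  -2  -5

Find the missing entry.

7

On equispaced nodes a degree-2 polynomial has vanishing third forward difference, so
  - f(-2) + 3·f(-1) - 3·f(0) + f(1) = 0.
Substituting the known values and solving for f(-1):
  3·f(-1) = 21
  f(-1) = 7.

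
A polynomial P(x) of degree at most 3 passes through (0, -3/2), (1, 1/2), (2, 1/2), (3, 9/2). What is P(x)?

Using the Lagrange interpolation formula with nodes 0, 1, 2, 3:
  L_0(x) = (x - 1)(x - 2)(x - 3) / -6
  L_1(x) = x(x - 2)(x - 3) / 2
  L_2(x) = x(x - 1)(x - 3) / -2
  L_3(x) = x(x - 1)(x - 2) / 6
Then P(x) = -3/2·L_0(x) + 1/2·L_1(x) + 1/2·L_2(x) + 9/2·L_3(x).
Expanding and collecting terms gives P(x) = x³ - 4x² + 5x - 3/2.
Check: P(2) = 1/2. ✓

P(x) = x^3 - 4x^2 + 5x - 3/2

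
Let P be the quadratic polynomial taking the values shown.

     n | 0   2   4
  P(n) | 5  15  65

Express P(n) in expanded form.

Write P(n) = an^2 + bn + c. Substituting each data point gives a linear system:
  c = 5
  4a + 2b + c = 15
  16a + 4b + c = 65
Solving the system yields a = 5, b = -5, c = 5.
So P(n) = 5n^2 - 5n + 5.
Check: P(0) = 5. ✓

P(n) = 5n^2 - 5n + 5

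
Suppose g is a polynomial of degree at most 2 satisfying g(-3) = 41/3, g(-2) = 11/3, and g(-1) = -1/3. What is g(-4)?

Using the Lagrange interpolation formula with nodes -3, -2, -1:
  L_0(u) = (u + 2)(u + 1) / 2
  L_1(u) = (u + 3)(u + 1) / -1
  L_2(u) = (u + 3)(u + 2) / 2
Then g(u) = 41/3·L_0(u) + 11/3·L_1(u) - 1/3·L_2(u).
Expanding and collecting terms gives g(u) = 3u^2 + 5u + 5/3.
Evaluating at u = -4: g(-4) = 89/3.

89/3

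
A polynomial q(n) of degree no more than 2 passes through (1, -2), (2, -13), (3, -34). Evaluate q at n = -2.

Forward differences of the values at n = 1, 2, 3:
  q  : -2  -13  -34
  Δ  : -11  -21
  Δ^2: -10
The second differences are constant, confirming degree 2.
Interpolating (Newton forward form) and evaluating at n = -2 gives q(-2) = -29.

-29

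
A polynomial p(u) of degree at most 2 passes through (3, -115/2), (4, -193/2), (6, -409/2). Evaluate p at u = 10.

-1081/2

Using the Lagrange interpolation formula with nodes 3, 4, 6:
  L_0(u) = (u - 4)(u - 6) / 3
  L_1(u) = (u - 3)(u - 6) / -2
  L_2(u) = (u - 3)(u - 4) / 6
Then p(u) = -115/2·L_0(u) - 193/2·L_1(u) - 409/2·L_2(u).
Expanding and collecting terms gives p(u) = -5u^2 - 4u - 1/2.
Evaluating at u = 10: p(10) = -1081/2.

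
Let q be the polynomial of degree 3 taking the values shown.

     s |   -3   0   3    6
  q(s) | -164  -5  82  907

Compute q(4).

235

Forward differences of the values at s = -3, 0, 3, 6:
  q  : -164  -5  82  907
  Δ  : 159  87  825
  Δ^2: -72  738
  Δ^3: 810
The third differences are constant, confirming degree 3.
Interpolating (Newton forward form) and evaluating at s = 4 gives q(4) = 235.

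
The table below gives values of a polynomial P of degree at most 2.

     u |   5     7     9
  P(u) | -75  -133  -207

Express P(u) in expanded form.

P(u) = -2u^2 - 5u

Using the Lagrange interpolation formula with nodes 5, 7, 9:
  L_0(u) = (u - 7)(u - 9) / 8
  L_1(u) = (u - 5)(u - 9) / -4
  L_2(u) = (u - 5)(u - 7) / 8
Then P(u) = -75·L_0(u) - 133·L_1(u) - 207·L_2(u).
Expanding and collecting terms gives P(u) = -2u² - 5u.
Check: P(9) = -207. ✓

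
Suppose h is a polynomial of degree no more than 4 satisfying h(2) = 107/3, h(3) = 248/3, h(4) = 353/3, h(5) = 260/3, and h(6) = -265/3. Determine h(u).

h(u) = -u^4 + 5u^3 + 4u^2 - 3u + 5/3

Write h(u) = au^4 + bu^3 + cu^2 + du + e. Substituting each data point gives a linear system:
  16a + 8b + 4c + 2d + e = 107/3
  81a + 27b + 9c + 3d + e = 248/3
  256a + 64b + 16c + 4d + e = 353/3
  625a + 125b + 25c + 5d + e = 260/3
  1296a + 216b + 36c + 6d + e = -265/3
Solving the system yields a = -1, b = 5, c = 4, d = -3, e = 5/3.
So h(u) = -u^4 + 5u^3 + 4u^2 - 3u + 5/3.
Check: h(4) = 353/3. ✓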